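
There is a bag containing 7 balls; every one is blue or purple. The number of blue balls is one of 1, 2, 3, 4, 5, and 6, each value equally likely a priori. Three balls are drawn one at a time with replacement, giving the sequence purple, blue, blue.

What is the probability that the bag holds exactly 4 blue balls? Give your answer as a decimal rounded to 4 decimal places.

Under each hypothesis, the probability of the observed sequence is: P(data | r = 1) = (6/7)(1/7)(1/7) = 0.017493; P(data | r = 2) = (5/7)(2/7)(2/7) = 0.058309; P(data | r = 3) = (4/7)(3/7)(3/7) = 0.10496; P(data | r = 4) = (3/7)(4/7)(4/7) = 0.13994; P(data | r = 5) = (2/7)(5/7)(5/7) = 0.14577; P(data | r = 6) = (1/7)(6/7)(6/7) = 0.10496.
Weighting by the prior gives 1/6 · 0.017493 = 0.0029155, 1/6 · 0.058309 = 0.0097182, 1/6 · 0.10496 = 0.017493, 1/6 · 0.13994 = 0.023324, 1/6 · 0.14577 = 0.024295, 1/6 · 0.10496 = 0.017493; these sum to 0.095238.
By Bayes' rule, P(r = 4 | data) = (0.023324) / (0.095238) = 0.2449.

0.2449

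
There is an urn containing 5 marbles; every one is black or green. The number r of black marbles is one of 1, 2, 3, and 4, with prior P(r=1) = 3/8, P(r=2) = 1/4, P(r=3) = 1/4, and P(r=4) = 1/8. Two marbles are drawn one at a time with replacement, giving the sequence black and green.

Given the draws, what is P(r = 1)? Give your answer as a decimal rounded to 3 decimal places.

The likelihood of the observed sequence under each hypothesis: P(data | r = 1) = (1/5)(4/5) = 4/25; P(data | r = 2) = (2/5)(3/5) = 6/25; P(data | r = 3) = (3/5)(2/5) = 6/25; P(data | r = 4) = (4/5)(1/5) = 4/25.
Multiplying each by its prior: 3/8 · 4/25 = 3/50, 1/4 · 6/25 = 3/50, 1/4 · 6/25 = 3/50, 1/8 · 4/25 = 1/50; these sum to 1/5.
Hence P(r = 1 | data) = (3/50) / (1/5) = 3/10.

0.300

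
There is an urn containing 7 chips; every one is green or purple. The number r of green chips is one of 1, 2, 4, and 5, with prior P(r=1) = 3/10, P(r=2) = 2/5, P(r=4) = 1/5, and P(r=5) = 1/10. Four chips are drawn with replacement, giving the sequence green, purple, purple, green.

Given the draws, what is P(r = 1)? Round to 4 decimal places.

0.1205

The likelihood of the observed sequence under each hypothesis: P(data | r = 1) = (1/7)(6/7)(6/7)(1/7) = 0.014994; P(data | r = 2) = (2/7)(5/7)(5/7)(2/7) = 0.041649; P(data | r = 4) = (4/7)(3/7)(3/7)(4/7) = 0.059975; P(data | r = 5) = (5/7)(2/7)(2/7)(5/7) = 0.041649.
The prior-weighted likelihoods are 3/10 · 0.014994 = 0.0044981, 2/5 · 0.041649 = 0.01666, 1/5 · 0.059975 = 0.011995, 1/10 · 0.041649 = 0.0041649; summing to 0.037318.
Therefore the posterior P(r = 1 | data) = (0.0044981) / (0.037318) = 0.12054.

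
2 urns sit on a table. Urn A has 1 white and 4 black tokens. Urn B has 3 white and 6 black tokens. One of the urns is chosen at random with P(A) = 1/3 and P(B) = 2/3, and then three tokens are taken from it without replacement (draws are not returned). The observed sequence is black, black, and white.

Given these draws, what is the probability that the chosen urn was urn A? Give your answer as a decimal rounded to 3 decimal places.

0.359

Compute the likelihood of the observed sequence for each case: P(data | urn A) = (4/5)(3/4)(1/3) = 1/5; P(data | urn B) = (6/9)(5/8)(3/7) = 5/28.
Multiplying each by its prior: 1/3 · 1/5 = 1/15, 2/3 · 5/28 = 5/42; summing to 13/70.
By Bayes' rule, P(urn A | data) = (1/15) / (13/70) = 14/39.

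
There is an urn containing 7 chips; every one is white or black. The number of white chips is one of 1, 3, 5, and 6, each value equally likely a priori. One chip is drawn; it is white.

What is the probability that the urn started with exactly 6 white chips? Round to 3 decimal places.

Under each hypothesis, the probability of this draw is: P(data | r = 1) = (1/7) = 1/7; P(data | r = 3) = (3/7) = 3/7; P(data | r = 5) = (5/7) = 5/7; P(data | r = 6) = (6/7) = 6/7.
Multiplying each by its prior: 1/4 · 1/7 = 1/28, 1/4 · 3/7 = 3/28, 1/4 · 5/7 = 5/28, 1/4 · 6/7 = 3/14; with total 15/28.
Hence P(r = 6 | data) = (3/14) / (15/28) = 2/5.

0.400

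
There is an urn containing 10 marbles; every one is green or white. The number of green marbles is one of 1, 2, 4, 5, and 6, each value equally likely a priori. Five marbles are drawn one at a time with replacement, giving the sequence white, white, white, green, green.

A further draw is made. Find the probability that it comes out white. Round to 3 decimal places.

The likelihood of the observed sequence under each hypothesis: P(data | r = 1) = (9/10)(9/10)(9/10)(1/10)(1/10) = 0.00729; P(data | r = 2) = (8/10)(8/10)(8/10)(2/10)(2/10) = 0.02048; P(data | r = 4) = (6/10)(6/10)(6/10)(4/10)(4/10) = 0.03456; P(data | r = 5) = (5/10)(5/10)(5/10)(5/10)(5/10) = 0.03125; P(data | r = 6) = (4/10)(4/10)(4/10)(6/10)(6/10) = 0.02304.
Weighting by the prior gives 1/5 · 0.00729 = 0.001458, 1/5 · 0.02048 = 0.004096, 1/5 · 0.03456 = 0.006912, 1/5 · 0.03125 = 0.00625, 1/5 · 0.02304 = 0.004608; summing to 0.023324.
Dividing through by the total gives posterior P(r = 1 | data) = 0.062511, P(r = 2 | data) = 0.17561, P(r = 4 | data) = 0.29635, P(r = 5 | data) = 0.26796, P(r = 6 | data) = 0.19756.
The predictive probability is P(white next | data) = (9/10)(0.062511) + (4/5)(0.17561) + (3/5)(0.29635) + (1/2)(0.26796) + (2/5)(0.19756) = 0.58757.

0.588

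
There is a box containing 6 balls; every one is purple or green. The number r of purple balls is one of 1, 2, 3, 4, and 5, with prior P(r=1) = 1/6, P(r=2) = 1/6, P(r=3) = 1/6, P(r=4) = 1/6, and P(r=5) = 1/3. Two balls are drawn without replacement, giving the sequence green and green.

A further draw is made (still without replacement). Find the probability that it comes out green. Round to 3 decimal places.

For each hypothesis, P(data | H) works out to: P(data | r = 1) = (5/6)(4/5) = 2/3; P(data | r = 2) = (4/6)(3/5) = 2/5; P(data | r = 3) = (3/6)(2/5) = 1/5; P(data | r = 4) = (2/6)(1/5) = 1/15; P(data | r = 5) = (1/6)(0/5) = 0.
The prior-weighted likelihoods are 1/6 · 2/3 = 1/9, 1/6 · 2/5 = 1/15, 1/6 · 1/5 = 1/30, 1/6 · 1/15 = 1/90, 1/3 · 0 = 0; these sum to 2/9.
The posterior is then P(r = 1 | data) = 1/2, P(r = 2 | data) = 3/10, P(r = 3 | data) = 3/20, P(r = 4 | data) = 1/20, P(r = 5 | data) = 0.
So P(green next | data) = Σ P(green next | H) P(H | data) = (3/4)(1/2) + (1/2)(3/10) + (1/4)(3/20) + (0)(1/20) = 9/16.

0.563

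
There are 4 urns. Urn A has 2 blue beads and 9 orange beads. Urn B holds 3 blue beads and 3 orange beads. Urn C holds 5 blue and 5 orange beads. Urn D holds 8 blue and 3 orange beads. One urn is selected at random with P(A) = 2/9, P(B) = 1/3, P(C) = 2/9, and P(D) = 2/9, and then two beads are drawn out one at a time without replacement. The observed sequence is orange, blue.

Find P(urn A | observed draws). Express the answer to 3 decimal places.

0.147

The likelihood of the observed sequence under each hypothesis: P(data | urn A) = (9/11)(2/10) = 0.16364; P(data | urn B) = (3/6)(3/5) = 0.3; P(data | urn C) = (5/10)(5/9) = 0.27778; P(data | urn D) = (3/11)(8/10) = 0.21818.
Multiplying each by its prior: 2/9 · 0.16364 = 0.036364, 1/3 · 0.3 = 0.1, 2/9 · 0.27778 = 0.061728, 2/9 · 0.21818 = 0.048485; with total 0.24658.
Hence P(urn A | data) = (0.036364) / (0.24658) = 0.14747.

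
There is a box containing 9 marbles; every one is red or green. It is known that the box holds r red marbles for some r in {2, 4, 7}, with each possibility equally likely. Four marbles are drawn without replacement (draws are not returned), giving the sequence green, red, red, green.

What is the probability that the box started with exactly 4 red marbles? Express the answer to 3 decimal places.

0.588

Under each hypothesis, the probability of the observed sequence is: P(data | r = 2) = (7/9)(2/8)(1/7)(6/6) = 1/36; P(data | r = 4) = (5/9)(4/8)(3/7)(4/6) = 5/63; P(data | r = 7) = (2/9)(7/8)(6/7)(1/6) = 1/36.
The prior-weighted likelihoods are 1/3 · 1/36 = 1/108, 1/3 · 5/63 = 5/189, 1/3 · 1/36 = 1/108; summing to 17/378.
By Bayes' rule, P(r = 4 | data) = (5/189) / (17/378) = 10/17.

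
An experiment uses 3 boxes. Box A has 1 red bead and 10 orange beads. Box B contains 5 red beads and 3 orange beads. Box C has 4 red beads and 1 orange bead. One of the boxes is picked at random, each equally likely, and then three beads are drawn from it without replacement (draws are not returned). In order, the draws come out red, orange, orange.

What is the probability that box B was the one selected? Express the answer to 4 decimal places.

0.4955

The likelihood of the observed sequence under each hypothesis: P(data | box A) = (1/11)(10/10)(9/9) = 1/11; P(data | box B) = (5/8)(3/7)(2/6) = 5/56; P(data | box C) = (4/5)(1/4)(0/3) = 0.
Multiplying each by its prior: 1/3 · 1/11 = 1/33, 1/3 · 5/56 = 5/168, 1/3 · 0 = 0; these sum to 37/616.
Hence P(box B | data) = (5/168) / (37/616) = 55/111.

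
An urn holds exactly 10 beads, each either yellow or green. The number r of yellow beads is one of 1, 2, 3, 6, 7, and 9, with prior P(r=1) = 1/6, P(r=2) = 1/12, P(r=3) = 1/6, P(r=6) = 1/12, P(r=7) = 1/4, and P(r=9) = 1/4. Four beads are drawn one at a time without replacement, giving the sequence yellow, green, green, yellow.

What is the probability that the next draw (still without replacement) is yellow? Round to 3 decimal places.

0.551

For each hypothesis, P(data | H) works out to: P(data | r = 1) = (1/10)(9/9)(8/8)(0/7) = 0; P(data | r = 2) = (2/10)(8/9)(7/8)(1/7) = 0.022222; P(data | r = 3) = (3/10)(7/9)(6/8)(2/7) = 0.05; P(data | r = 6) = (6/10)(4/9)(3/8)(5/7) = 0.071429; P(data | r = 7) = (7/10)(3/9)(2/8)(6/7) = 0.05; P(data | r = 9) = (9/10)(1/9)(0/8) = 0.
Weighting by the prior gives 1/6 · 0 = 0, 1/12 · 0.022222 = 0.0018519, 1/6 · 0.05 = 0.0083333, 1/12 · 0.071429 = 0.0059524, 1/4 · 0.05 = 0.0125, 1/4 · 0 = 0; with total 0.028638.
Dividing through by the total gives posterior P(r = 1 | data) = 0, P(r = 2 | data) = 0.064665, P(r = 3 | data) = 0.29099, P(r = 6 | data) = 0.20785, P(r = 7 | data) = 0.43649, P(r = 9 | data) = 0.
The predictive probability is P(yellow next | data) = (0)(0.064665) + (1/6)(0.29099) + (2/3)(0.20785) + (5/6)(0.43649) = 0.55081.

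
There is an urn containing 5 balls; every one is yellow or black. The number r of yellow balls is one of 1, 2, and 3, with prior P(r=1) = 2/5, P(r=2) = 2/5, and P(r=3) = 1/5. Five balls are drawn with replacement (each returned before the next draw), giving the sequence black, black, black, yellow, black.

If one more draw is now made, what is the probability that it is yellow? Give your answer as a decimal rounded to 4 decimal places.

0.2950

Under each hypothesis, the probability of the observed sequence is: P(data | r = 1) = (4/5)(4/5)(4/5)(1/5)(4/5) = 0.08192; P(data | r = 2) = (3/5)(3/5)(3/5)(2/5)(3/5) = 0.05184; P(data | r = 3) = (2/5)(2/5)(2/5)(3/5)(2/5) = 0.01536.
Multiplying each by its prior: 2/5 · 0.08192 = 0.032768, 2/5 · 0.05184 = 0.020736, 1/5 · 0.01536 = 0.003072; summing to 0.056576.
Dividing through by the total gives posterior P(r = 1 | data) = 0.57919, P(r = 2 | data) = 0.36652, P(r = 3 | data) = 0.054299.
So P(yellow next | data) = Σ P(yellow next | H) P(H | data) = (1/5)(0.57919) + (2/5)(0.36652) + (3/5)(0.054299) = 0.29502.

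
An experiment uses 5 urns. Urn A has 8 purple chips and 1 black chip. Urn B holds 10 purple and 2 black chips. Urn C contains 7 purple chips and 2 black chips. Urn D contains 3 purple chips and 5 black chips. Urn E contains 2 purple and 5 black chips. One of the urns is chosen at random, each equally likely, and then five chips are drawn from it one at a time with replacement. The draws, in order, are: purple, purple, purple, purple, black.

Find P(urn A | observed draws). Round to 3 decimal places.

0.279

The likelihood of the observed sequence under each hypothesis: P(data | urn A) = (8/9)(8/9)(8/9)(8/9)(1/9) = 0.069366; P(data | urn B) = (10/12)(10/12)(10/12)(10/12)(2/12) = 0.080376; P(data | urn C) = (7/9)(7/9)(7/9)(7/9)(2/9) = 0.081322; P(data | urn D) = (3/8)(3/8)(3/8)(3/8)(5/8) = 0.01236; P(data | urn E) = (2/7)(2/7)(2/7)(2/7)(5/7) = 0.0047599.
Weighting by the prior gives 1/5 · 0.069366 = 0.013873, 1/5 · 0.080376 = 0.016075, 1/5 · 0.081322 = 0.016264, 1/5 · 0.01236 = 0.0024719, 1/5 · 0.0047599 = 0.00095198; summing to 0.049637.
By Bayes' rule, P(urn A | data) = (0.013873) / (0.049637) = 0.2795.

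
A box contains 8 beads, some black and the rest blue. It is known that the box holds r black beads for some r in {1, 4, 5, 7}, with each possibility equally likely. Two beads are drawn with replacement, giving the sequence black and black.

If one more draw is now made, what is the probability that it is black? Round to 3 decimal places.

Under each hypothesis, the probability of the observed sequence is: P(data | r = 1) = (1/8)(1/8) = 1/64; P(data | r = 4) = (4/8)(4/8) = 1/4; P(data | r = 5) = (5/8)(5/8) = 25/64; P(data | r = 7) = (7/8)(7/8) = 49/64.
Multiplying each by its prior: 1/4 · 1/64 = 1/256, 1/4 · 1/4 = 1/16, 1/4 · 25/64 = 25/256, 1/4 · 49/64 = 49/256; with total 91/256.
The posterior is then P(r = 1 | data) = 1/91, P(r = 4 | data) = 16/91, P(r = 5 | data) = 25/91, P(r = 7 | data) = 7/13.
So P(black next | data) = Σ P(black next | H) P(H | data) = (1/8)(1/91) + (1/2)(16/91) + (5/8)(25/91) + (7/8)(7/13) = 41/56.

0.732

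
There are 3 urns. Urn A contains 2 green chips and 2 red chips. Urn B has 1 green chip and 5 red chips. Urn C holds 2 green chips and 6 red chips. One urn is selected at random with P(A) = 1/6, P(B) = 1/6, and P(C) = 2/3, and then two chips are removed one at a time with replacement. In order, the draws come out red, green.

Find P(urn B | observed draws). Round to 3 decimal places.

0.122

Under each hypothesis, the probability of the observed sequence is: P(data | urn A) = (2/4)(2/4) = 1/4; P(data | urn B) = (5/6)(1/6) = 5/36; P(data | urn C) = (6/8)(2/8) = 3/16.
Multiplying each by its prior: 1/6 · 1/4 = 1/24, 1/6 · 5/36 = 5/216, 2/3 · 3/16 = 1/8; summing to 41/216.
So P(urn B | data) = (5/216) / (41/216) = 5/41.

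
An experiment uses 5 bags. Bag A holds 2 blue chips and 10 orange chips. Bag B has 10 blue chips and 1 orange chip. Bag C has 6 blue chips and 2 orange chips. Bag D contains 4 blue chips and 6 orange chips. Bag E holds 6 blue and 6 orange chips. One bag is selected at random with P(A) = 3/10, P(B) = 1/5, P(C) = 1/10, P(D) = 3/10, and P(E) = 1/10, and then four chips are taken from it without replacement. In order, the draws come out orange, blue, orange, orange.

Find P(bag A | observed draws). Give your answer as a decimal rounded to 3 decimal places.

Compute the likelihood of the observed sequence for each case: P(data | bag A) = (10/12)(2/11)(9/10)(8/9) = 0.12121; P(data | bag B) = (1/11)(10/10)(0/9) = 0; P(data | bag C) = (2/8)(6/7)(1/6)(0/5) = 0; P(data | bag D) = (6/10)(4/9)(5/8)(4/7) = 0.095238; P(data | bag E) = (6/12)(6/11)(5/10)(4/9) = 0.060606.
Weighting by the prior gives 3/10 · 0.12121 = 0.036364, 1/5 · 0 = 0, 1/10 · 0 = 0, 3/10 · 0.095238 = 0.028571, 1/10 · 0.060606 = 0.0060606; summing to 0.070996.
Hence P(bag A | data) = (0.036364) / (0.070996) = 0.5122.

0.512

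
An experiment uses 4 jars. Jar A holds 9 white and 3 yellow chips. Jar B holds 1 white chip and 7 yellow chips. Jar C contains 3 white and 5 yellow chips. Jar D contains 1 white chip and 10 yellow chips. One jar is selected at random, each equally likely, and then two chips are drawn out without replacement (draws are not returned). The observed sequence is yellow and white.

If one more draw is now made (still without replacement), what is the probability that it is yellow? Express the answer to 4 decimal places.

The likelihood of the observed sequence under each hypothesis: P(data | jar A) = (3/12)(9/11) = 9/44; P(data | jar B) = (7/8)(1/7) = 1/8; P(data | jar C) = (5/8)(3/7) = 15/56; P(data | jar D) = (10/11)(1/10) = 1/11.
The prior-weighted likelihoods are 1/4 · 9/44 = 9/176, 1/4 · 1/8 = 1/32, 1/4 · 15/56 = 15/224, 1/4 · 1/11 = 1/44; summing to 53/308.
Normalising, the posterior is P(jar A | data) = 0.29717, P(jar B | data) = 0.1816, P(jar C | data) = 0.38915, P(jar D | data) = 0.13208.
So P(yellow next | data) = Σ P(yellow next | H) P(H | data) = (1/5)(0.29717) + (1)(0.1816) + (2/3)(0.38915) + (1)(0.13208) = 0.63255.

0.6325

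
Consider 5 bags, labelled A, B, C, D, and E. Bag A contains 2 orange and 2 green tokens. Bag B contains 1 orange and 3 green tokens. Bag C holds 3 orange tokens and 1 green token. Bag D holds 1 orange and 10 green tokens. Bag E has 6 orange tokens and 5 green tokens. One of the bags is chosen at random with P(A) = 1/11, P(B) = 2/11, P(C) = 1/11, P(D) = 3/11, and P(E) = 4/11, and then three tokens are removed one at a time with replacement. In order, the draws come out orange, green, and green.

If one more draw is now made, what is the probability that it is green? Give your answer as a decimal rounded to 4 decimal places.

0.6154

Under each hypothesis, the probability of the observed sequence is: P(data | bag A) = (2/4)(2/4)(2/4) = 0.125; P(data | bag B) = (1/4)(3/4)(3/4) = 0.14062; P(data | bag C) = (3/4)(1/4)(1/4) = 0.046875; P(data | bag D) = (1/11)(10/11)(10/11) = 0.075131; P(data | bag E) = (6/11)(5/11)(5/11) = 0.1127.
Multiplying each by its prior: 1/11 · 0.125 = 0.011364, 2/11 · 0.14062 = 0.025568, 1/11 · 0.046875 = 0.0042614, 3/11 · 0.075131 = 0.02049, 4/11 · 0.1127 = 0.040981; summing to 0.10266.
The posterior is then P(bag A | data) = 0.11069, P(bag B | data) = 0.24905, P(bag C | data) = 0.041508, P(bag D | data) = 0.19959, P(bag E | data) = 0.39917.
Averaging over the posterior, P(green next | data) = (1/2)(0.11069) + (3/4)(0.24905) + (1/4)(0.041508) + (10/11)(0.19959) + (5/11)(0.39917) = 0.61539.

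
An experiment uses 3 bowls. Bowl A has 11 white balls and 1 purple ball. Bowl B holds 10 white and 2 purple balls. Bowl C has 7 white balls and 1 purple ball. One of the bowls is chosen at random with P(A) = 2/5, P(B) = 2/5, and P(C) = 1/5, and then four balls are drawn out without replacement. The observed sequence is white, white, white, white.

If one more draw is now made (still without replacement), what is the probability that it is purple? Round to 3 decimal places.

0.188

Under each hypothesis, the probability of the observed sequence is: P(data | bowl A) = (11/12)(10/11)(9/10)(8/9) = 2/3; P(data | bowl B) = (10/12)(9/11)(8/10)(7/9) = 14/33; P(data | bowl C) = (7/8)(6/7)(5/6)(4/5) = 1/2.
Multiplying each by its prior: 2/5 · 2/3 = 4/15, 2/5 · 14/33 = 28/165, 1/5 · 1/2 = 1/10; summing to 59/110.
Normalising, the posterior is P(bowl A | data) = 88/177, P(bowl B | data) = 56/177, P(bowl C | data) = 11/59.
Averaging over the posterior, P(purple next | data) = (1/8)(88/177) + (1/4)(56/177) + (1/4)(11/59) = 133/708.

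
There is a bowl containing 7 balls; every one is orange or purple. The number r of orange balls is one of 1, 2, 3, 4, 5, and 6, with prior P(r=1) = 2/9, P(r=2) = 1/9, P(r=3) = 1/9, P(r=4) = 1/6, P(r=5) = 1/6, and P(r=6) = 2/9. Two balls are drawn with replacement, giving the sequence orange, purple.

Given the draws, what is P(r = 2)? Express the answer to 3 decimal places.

For each hypothesis, P(data | H) works out to: P(data | r = 1) = (1/7)(6/7) = 6/49; P(data | r = 2) = (2/7)(5/7) = 10/49; P(data | r = 3) = (3/7)(4/7) = 12/49; P(data | r = 4) = (4/7)(3/7) = 12/49; P(data | r = 5) = (5/7)(2/7) = 10/49; P(data | r = 6) = (6/7)(1/7) = 6/49.
Multiplying each by its prior: 2/9 · 6/49 = 4/147, 1/9 · 10/49 = 10/441, 1/9 · 12/49 = 4/147, 1/6 · 12/49 = 2/49, 1/6 · 10/49 = 5/147, 2/9 · 6/49 = 4/147; with total 79/441.
Hence P(r = 2 | data) = (10/441) / (79/441) = 10/79.

0.127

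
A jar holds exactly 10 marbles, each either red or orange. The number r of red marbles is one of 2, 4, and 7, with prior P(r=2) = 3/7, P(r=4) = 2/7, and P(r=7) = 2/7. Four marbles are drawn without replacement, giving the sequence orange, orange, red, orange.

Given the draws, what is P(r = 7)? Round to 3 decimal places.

The likelihood of the observed sequence under each hypothesis: P(data | r = 2) = (8/10)(7/9)(2/8)(6/7) = 2/15; P(data | r = 4) = (6/10)(5/9)(4/8)(4/7) = 2/21; P(data | r = 7) = (3/10)(2/9)(7/8)(1/7) = 1/120.
Multiplying each by its prior: 3/7 · 2/15 = 2/35, 2/7 · 2/21 = 4/147, 2/7 · 1/120 = 1/420; these sum to 17/196.
Hence P(r = 7 | data) = (1/420) / (17/196) = 7/255.

0.027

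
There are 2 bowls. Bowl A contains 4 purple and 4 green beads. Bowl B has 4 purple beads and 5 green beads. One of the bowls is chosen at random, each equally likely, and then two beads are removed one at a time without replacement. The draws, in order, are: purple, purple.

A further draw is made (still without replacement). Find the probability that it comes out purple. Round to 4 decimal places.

0.3125

For each hypothesis, P(data | H) works out to: P(data | bowl A) = (4/8)(3/7) = 3/14; P(data | bowl B) = (4/9)(3/8) = 1/6.
Multiplying each by its prior: 1/2 · 3/14 = 3/28, 1/2 · 1/6 = 1/12; these sum to 4/21.
Normalising, the posterior is P(bowl A | data) = 9/16, P(bowl B | data) = 7/16.
So P(purple next | data) = Σ P(purple next | H) P(H | data) = (1/3)(9/16) + (2/7)(7/16) = 5/16.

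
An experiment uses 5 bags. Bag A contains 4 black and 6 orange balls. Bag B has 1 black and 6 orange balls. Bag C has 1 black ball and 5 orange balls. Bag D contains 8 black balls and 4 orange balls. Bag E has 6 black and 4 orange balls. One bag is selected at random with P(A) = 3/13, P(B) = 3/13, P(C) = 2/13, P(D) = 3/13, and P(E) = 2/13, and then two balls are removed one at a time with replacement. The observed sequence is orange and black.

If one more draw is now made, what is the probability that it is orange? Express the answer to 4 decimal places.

0.5544

Under each hypothesis, the probability of the observed sequence is: P(data | bag A) = (6/10)(4/10) = 0.24; P(data | bag B) = (6/7)(1/7) = 0.12245; P(data | bag C) = (5/6)(1/6) = 0.13889; P(data | bag D) = (4/12)(8/12) = 0.22222; P(data | bag E) = (4/10)(6/10) = 0.24.
The prior-weighted likelihoods are 3/13 · 0.24 = 0.055385, 3/13 · 0.12245 = 0.028257, 2/13 · 0.13889 = 0.021368, 3/13 · 0.22222 = 0.051282, 2/13 · 0.24 = 0.036923; with total 0.19321.
Dividing through by the total gives posterior P(bag A | data) = 0.28665, P(bag B | data) = 0.14625, P(bag C | data) = 0.11059, P(bag D | data) = 0.26541, P(bag E | data) = 0.1911.
Averaging over the posterior, P(orange next | data) = (3/5)(0.28665) + (6/7)(0.14625) + (5/6)(0.11059) + (1/3)(0.26541) + (2/5)(0.1911) = 0.55441.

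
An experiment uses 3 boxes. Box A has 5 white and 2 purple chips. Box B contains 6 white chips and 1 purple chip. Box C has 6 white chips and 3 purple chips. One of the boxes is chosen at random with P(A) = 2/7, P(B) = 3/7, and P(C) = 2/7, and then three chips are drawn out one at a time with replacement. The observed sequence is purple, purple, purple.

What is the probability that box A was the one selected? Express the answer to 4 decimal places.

Under each hypothesis, the probability of the observed sequence is: P(data | box A) = (2/7)(2/7)(2/7) = 0.023324; P(data | box B) = (1/7)(1/7)(1/7) = 0.0029155; P(data | box C) = (3/9)(3/9)(3/9) = 0.037037.
Weighting by the prior gives 2/7 · 0.023324 = 0.0066639, 3/7 · 0.0029155 = 0.0012495, 2/7 · 0.037037 = 0.010582; with total 0.018495.
Hence P(box A | data) = (0.0066639) / (0.018495) = 0.3603.

0.3603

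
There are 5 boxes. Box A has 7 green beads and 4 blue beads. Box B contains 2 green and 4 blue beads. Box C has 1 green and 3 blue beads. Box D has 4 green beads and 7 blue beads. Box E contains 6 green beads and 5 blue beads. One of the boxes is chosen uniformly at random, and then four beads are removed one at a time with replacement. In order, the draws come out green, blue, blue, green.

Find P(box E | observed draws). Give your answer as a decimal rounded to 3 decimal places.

0.243

Under each hypothesis, the probability of the observed sequence is: P(data | box A) = (7/11)(4/11)(4/11)(7/11) = 0.053548; P(data | box B) = (2/6)(4/6)(4/6)(2/6) = 0.049383; P(data | box C) = (1/4)(3/4)(3/4)(1/4) = 0.035156; P(data | box D) = (4/11)(7/11)(7/11)(4/11) = 0.053548; P(data | box E) = (6/11)(5/11)(5/11)(6/11) = 0.061471.
The prior-weighted likelihoods are 1/5 · 0.053548 = 0.01071, 1/5 · 0.049383 = 0.0098765, 1/5 · 0.035156 = 0.0070313, 1/5 · 0.053548 = 0.01071, 1/5 · 0.061471 = 0.012294; summing to 0.050621.
So P(box E | data) = (0.012294) / (0.050621) = 0.24287.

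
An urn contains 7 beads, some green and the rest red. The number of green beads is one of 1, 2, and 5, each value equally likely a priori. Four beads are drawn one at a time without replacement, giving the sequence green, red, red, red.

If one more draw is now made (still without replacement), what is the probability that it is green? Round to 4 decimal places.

0.1667

The likelihood of the observed sequence under each hypothesis: P(data | r = 1) = (1/7)(6/6)(5/5)(4/4) = 1/7; P(data | r = 2) = (2/7)(5/6)(4/5)(3/4) = 1/7; P(data | r = 5) = (5/7)(2/6)(1/5)(0/4) = 0.
The prior-weighted likelihoods are 1/3 · 1/7 = 1/21, 1/3 · 1/7 = 1/21, 1/3 · 0 = 0; these sum to 2/21.
Dividing through by the total gives posterior P(r = 1 | data) = 1/2, P(r = 2 | data) = 1/2, P(r = 5 | data) = 0.
So P(green next | data) = Σ P(green next | H) P(H | data) = (0)(1/2) + (1/3)(1/2) = 1/6.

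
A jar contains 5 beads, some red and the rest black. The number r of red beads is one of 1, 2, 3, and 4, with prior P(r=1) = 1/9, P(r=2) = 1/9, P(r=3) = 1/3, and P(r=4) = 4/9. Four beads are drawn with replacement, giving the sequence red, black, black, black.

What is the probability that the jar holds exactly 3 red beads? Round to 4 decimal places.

Compute the likelihood of the observed sequence for each case: P(data | r = 1) = (1/5)(4/5)(4/5)(4/5) = 0.1024; P(data | r = 2) = (2/5)(3/5)(3/5)(3/5) = 0.0864; P(data | r = 3) = (3/5)(2/5)(2/5)(2/5) = 0.0384; P(data | r = 4) = (4/5)(1/5)(1/5)(1/5) = 0.0064.
The prior-weighted likelihoods are 1/9 · 0.1024 = 0.011378, 1/9 · 0.0864 = 0.0096, 1/3 · 0.0384 = 0.0128, 4/9 · 0.0064 = 0.0028444; summing to 0.036622.
So P(r = 3 | data) = (0.0128) / (0.036622) = 0.34951.

0.3495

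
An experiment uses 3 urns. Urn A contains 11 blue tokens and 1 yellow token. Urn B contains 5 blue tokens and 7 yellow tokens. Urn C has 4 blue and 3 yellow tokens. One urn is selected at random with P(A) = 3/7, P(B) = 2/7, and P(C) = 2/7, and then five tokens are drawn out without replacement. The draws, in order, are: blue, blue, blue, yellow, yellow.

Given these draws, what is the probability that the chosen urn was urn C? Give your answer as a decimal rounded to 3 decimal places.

0.683

Compute the likelihood of the observed sequence for each case: P(data | urn A) = (11/12)(10/11)(9/10)(1/9)(0/8) = 0; P(data | urn B) = (5/12)(4/11)(3/10)(7/9)(6/8) = 0.026515; P(data | urn C) = (4/7)(3/6)(2/5)(3/4)(2/3) = 0.057143.
Weighting by the prior gives 3/7 · 0 = 0, 2/7 · 0.026515 = 0.0075758, 2/7 · 0.057143 = 0.016327; summing to 0.023902.
Therefore the posterior P(urn C | data) = (0.016327) / (0.023902) = 0.68305.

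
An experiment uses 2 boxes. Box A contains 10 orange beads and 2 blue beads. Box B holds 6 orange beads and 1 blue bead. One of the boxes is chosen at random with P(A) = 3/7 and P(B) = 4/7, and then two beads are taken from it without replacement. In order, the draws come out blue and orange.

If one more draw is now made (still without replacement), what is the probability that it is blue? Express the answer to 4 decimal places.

For each hypothesis, P(data | H) works out to: P(data | box A) = (2/12)(10/11) = 5/33; P(data | box B) = (1/7)(6/6) = 1/7.
The prior-weighted likelihoods are 3/7 · 5/33 = 5/77, 4/7 · 1/7 = 4/49; these sum to 79/539.
The posterior is then P(box A | data) = 35/79, P(box B | data) = 44/79.
The predictive probability is P(blue next | data) = (1/10)(35/79) + (0)(44/79) = 7/158.

0.0443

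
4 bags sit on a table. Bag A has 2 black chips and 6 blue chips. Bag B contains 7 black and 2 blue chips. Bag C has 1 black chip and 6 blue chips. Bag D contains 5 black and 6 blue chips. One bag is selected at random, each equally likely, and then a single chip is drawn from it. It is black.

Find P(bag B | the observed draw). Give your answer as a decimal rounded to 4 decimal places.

The likelihood of this draw under each hypothesis: P(data | bag A) = (2/8) = 0.25; P(data | bag B) = (7/9) = 0.77778; P(data | bag C) = (1/7) = 0.14286; P(data | bag D) = (5/11) = 0.45455.
The prior-weighted likelihoods are 1/4 · 0.25 = 0.0625, 1/4 · 0.77778 = 0.19444, 1/4 · 0.14286 = 0.035714, 1/4 · 0.45455 = 0.11364; these sum to 0.4063.
Hence P(bag B | data) = (0.19444) / (0.4063) = 0.47858.

0.4786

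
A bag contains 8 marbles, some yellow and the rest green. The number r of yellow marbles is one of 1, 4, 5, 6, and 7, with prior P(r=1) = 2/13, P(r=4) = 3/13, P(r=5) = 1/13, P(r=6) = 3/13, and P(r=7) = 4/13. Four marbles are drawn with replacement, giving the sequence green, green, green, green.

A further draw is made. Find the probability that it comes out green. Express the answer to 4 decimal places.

Compute the likelihood of the observed sequence for each case: P(data | r = 1) = (7/8)(7/8)(7/8)(7/8) = 0.58618; P(data | r = 4) = (4/8)(4/8)(4/8)(4/8) = 0.0625; P(data | r = 5) = (3/8)(3/8)(3/8)(3/8) = 0.019775; P(data | r = 6) = (2/8)(2/8)(2/8)(2/8) = 0.0039062; P(data | r = 7) = (1/8)(1/8)(1/8)(1/8) = 0.00024414.
Weighting by the prior gives 2/13 · 0.58618 = 0.090182, 3/13 · 0.0625 = 0.014423, 1/13 · 0.019775 = 0.0015212, 3/13 · 0.0039062 = 0.00090144, 4/13 · 0.00024414 = 7.512e-05; with total 0.1071.
Normalising, the posterior is P(r = 1 | data) = 0.84201, P(r = 4 | data) = 0.13467, P(r = 5 | data) = 0.014203, P(r = 6 | data) = 0.0084166, P(r = 7 | data) = 0.00070139.
Averaging over the posterior, P(green next | data) = (7/8)(0.84201) + (1/2)(0.13467) + (3/8)(0.014203) + (1/4)(0.0084166) + (1/8)(0.00070139) = 0.81161.

0.8116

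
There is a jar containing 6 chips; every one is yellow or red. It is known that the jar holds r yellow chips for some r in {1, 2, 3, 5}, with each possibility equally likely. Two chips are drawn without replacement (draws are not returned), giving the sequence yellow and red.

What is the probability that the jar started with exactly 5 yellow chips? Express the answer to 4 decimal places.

0.1852

For each hypothesis, P(data | H) works out to: P(data | r = 1) = (1/6)(5/5) = 1/6; P(data | r = 2) = (2/6)(4/5) = 4/15; P(data | r = 3) = (3/6)(3/5) = 3/10; P(data | r = 5) = (5/6)(1/5) = 1/6.
Multiplying each by its prior: 1/4 · 1/6 = 1/24, 1/4 · 4/15 = 1/15, 1/4 · 3/10 = 3/40, 1/4 · 1/6 = 1/24; summing to 9/40.
Hence P(r = 5 | data) = (1/24) / (9/40) = 5/27.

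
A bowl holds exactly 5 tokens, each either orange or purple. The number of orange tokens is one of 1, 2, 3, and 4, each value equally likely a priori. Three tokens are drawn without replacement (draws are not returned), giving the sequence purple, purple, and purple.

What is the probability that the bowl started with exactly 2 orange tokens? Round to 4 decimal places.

Under each hypothesis, the probability of the observed sequence is: P(data | r = 1) = (4/5)(3/4)(2/3) = 2/5; P(data | r = 2) = (3/5)(2/4)(1/3) = 1/10; P(data | r = 3) = (2/5)(1/4)(0/3) = 0; P(data | r = 4) = (1/5)(0/4) = 0.
The prior-weighted likelihoods are 1/4 · 2/5 = 1/10, 1/4 · 1/10 = 1/40, 1/4 · 0 = 0, 1/4 · 0 = 0; summing to 1/8.
So P(r = 2 | data) = (1/40) / (1/8) = 1/5.

0.2000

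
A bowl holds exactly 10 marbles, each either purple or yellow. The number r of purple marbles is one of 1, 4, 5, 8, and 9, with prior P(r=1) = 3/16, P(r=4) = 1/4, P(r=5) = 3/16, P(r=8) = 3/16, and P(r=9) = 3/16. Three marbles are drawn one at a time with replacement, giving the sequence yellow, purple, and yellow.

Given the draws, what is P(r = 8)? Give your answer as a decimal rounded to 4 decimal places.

0.0729

Under each hypothesis, the probability of the observed sequence is: P(data | r = 1) = (9/10)(1/10)(9/10) = 0.081; P(data | r = 4) = (6/10)(4/10)(6/10) = 0.144; P(data | r = 5) = (5/10)(5/10)(5/10) = 0.125; P(data | r = 8) = (2/10)(8/10)(2/10) = 0.032; P(data | r = 9) = (1/10)(9/10)(1/10) = 0.009.
The prior-weighted likelihoods are 3/16 · 0.081 = 0.015187, 1/4 · 0.144 = 0.036, 3/16 · 0.125 = 0.023438, 3/16 · 0.032 = 0.006, 3/16 · 0.009 = 0.0016875; summing to 0.082312.
Therefore the posterior P(r = 8 | data) = (0.006) / (0.082312) = 0.072893.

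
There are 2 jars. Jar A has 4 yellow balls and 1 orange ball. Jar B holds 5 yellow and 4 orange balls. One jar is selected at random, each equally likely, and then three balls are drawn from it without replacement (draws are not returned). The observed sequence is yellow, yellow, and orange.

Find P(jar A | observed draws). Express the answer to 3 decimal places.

0.558

For each hypothesis, P(data | H) works out to: P(data | jar A) = (4/5)(3/4)(1/3) = 1/5; P(data | jar B) = (5/9)(4/8)(4/7) = 10/63.
Weighting by the prior gives 1/2 · 1/5 = 1/10, 1/2 · 10/63 = 5/63; summing to 113/630.
Hence P(jar A | data) = (1/10) / (113/630) = 63/113.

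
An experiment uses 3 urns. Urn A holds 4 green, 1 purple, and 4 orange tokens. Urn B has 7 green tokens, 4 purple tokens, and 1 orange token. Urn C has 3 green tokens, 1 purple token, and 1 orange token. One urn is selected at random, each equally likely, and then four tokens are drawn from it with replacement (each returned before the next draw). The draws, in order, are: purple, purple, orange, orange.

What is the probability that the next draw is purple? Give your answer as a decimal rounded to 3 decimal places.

Compute the likelihood of the observed sequence for each case: P(data | urn A) = (1/9)(1/9)(4/9)(4/9) = 0.0024387; P(data | urn B) = (4/12)(4/12)(1/12)(1/12) = 0.0007716; P(data | urn C) = (1/5)(1/5)(1/5)(1/5) = 0.0016.
Weighting by the prior gives 1/3 · 0.0024387 = 0.00081288, 1/3 · 0.0007716 = 0.0002572, 1/3 · 0.0016 = 0.00053333; these sum to 0.0016034.
The posterior is then P(urn A | data) = 0.50697, P(urn B | data) = 0.16041, P(urn C | data) = 0.33262.
Averaging over the posterior, P(purple next | data) = (1/9)(0.50697) + (1/3)(0.16041) + (1/5)(0.33262) = 0.17632.

0.176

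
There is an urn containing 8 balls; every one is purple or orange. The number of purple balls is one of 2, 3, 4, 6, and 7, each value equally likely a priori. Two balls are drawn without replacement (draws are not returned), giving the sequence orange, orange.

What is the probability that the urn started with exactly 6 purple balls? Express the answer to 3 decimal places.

For each hypothesis, P(data | H) works out to: P(data | r = 2) = (6/8)(5/7) = 15/28; P(data | r = 3) = (5/8)(4/7) = 5/14; P(data | r = 4) = (4/8)(3/7) = 3/14; P(data | r = 6) = (2/8)(1/7) = 1/28; P(data | r = 7) = (1/8)(0/7) = 0.
Multiplying each by its prior: 1/5 · 15/28 = 3/28, 1/5 · 5/14 = 1/14, 1/5 · 3/14 = 3/70, 1/5 · 1/28 = 1/140, 1/5 · 0 = 0; these sum to 8/35.
So P(r = 6 | data) = (1/140) / (8/35) = 1/32.

0.031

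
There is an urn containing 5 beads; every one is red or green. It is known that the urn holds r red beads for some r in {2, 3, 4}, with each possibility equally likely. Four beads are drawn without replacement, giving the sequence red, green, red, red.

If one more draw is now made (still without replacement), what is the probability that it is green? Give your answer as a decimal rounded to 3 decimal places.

For each hypothesis, P(data | H) works out to: P(data | r = 2) = (2/5)(3/4)(1/3)(0/2) = 0; P(data | r = 3) = (3/5)(2/4)(2/3)(1/2) = 1/10; P(data | r = 4) = (4/5)(1/4)(3/3)(2/2) = 1/5.
Weighting by the prior gives 1/3 · 0 = 0, 1/3 · 1/10 = 1/30, 1/3 · 1/5 = 1/15; these sum to 1/10.
Dividing through by the total gives posterior P(r = 2 | data) = 0, P(r = 3 | data) = 1/3, P(r = 4 | data) = 2/3.
So P(green next | data) = Σ P(green next | H) P(H | data) = (1)(1/3) + (0)(2/3) = 1/3.

0.333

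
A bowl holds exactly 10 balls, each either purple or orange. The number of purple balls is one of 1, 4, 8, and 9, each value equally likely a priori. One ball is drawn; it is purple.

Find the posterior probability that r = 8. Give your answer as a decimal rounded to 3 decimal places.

0.364

Under each hypothesis, the probability of this draw is: P(data | r = 1) = (1/10) = 1/10; P(data | r = 4) = (4/10) = 2/5; P(data | r = 8) = (8/10) = 4/5; P(data | r = 9) = (9/10) = 9/10.
Multiplying each by its prior: 1/4 · 1/10 = 1/40, 1/4 · 2/5 = 1/10, 1/4 · 4/5 = 1/5, 1/4 · 9/10 = 9/40; summing to 11/20.
Therefore the posterior P(r = 8 | data) = (1/5) / (11/20) = 4/11.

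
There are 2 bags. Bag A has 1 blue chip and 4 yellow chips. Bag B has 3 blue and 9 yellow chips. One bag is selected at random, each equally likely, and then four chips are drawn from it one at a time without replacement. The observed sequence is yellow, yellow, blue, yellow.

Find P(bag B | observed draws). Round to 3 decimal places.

0.389

For each hypothesis, P(data | H) works out to: P(data | bag A) = (4/5)(3/4)(1/3)(2/2) = 1/5; P(data | bag B) = (9/12)(8/11)(3/10)(7/9) = 7/55.
The prior-weighted likelihoods are 1/2 · 1/5 = 1/10, 1/2 · 7/55 = 7/110; with total 9/55.
Hence P(bag B | data) = (7/110) / (9/55) = 7/18.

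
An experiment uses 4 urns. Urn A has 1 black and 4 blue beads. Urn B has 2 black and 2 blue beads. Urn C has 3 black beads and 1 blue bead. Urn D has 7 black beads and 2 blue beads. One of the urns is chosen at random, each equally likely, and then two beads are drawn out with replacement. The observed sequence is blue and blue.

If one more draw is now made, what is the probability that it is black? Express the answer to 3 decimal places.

Compute the likelihood of the observed sequence for each case: P(data | urn A) = (4/5)(4/5) = 0.64; P(data | urn B) = (2/4)(2/4) = 0.25; P(data | urn C) = (1/4)(1/4) = 0.0625; P(data | urn D) = (2/9)(2/9) = 0.049383.
Weighting by the prior gives 1/4 · 0.64 = 0.16, 1/4 · 0.25 = 0.0625, 1/4 · 0.0625 = 0.015625, 1/4 · 0.049383 = 0.012346; summing to 0.25047.
The posterior is then P(urn A | data) = 0.6388, P(urn B | data) = 0.24953, P(urn C | data) = 0.062383, P(urn D | data) = 0.04929.
So P(black next | data) = Σ P(black next | H) P(H | data) = (1/5)(0.6388) + (1/2)(0.24953) + (3/4)(0.062383) + (7/9)(0.04929) = 0.33765.

0.338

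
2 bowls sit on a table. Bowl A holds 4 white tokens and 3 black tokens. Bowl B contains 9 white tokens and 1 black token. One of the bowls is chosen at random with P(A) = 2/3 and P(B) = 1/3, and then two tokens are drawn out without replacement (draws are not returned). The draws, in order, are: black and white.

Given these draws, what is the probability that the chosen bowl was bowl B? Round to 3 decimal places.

0.149

For each hypothesis, P(data | H) works out to: P(data | bowl A) = (3/7)(4/6) = 2/7; P(data | bowl B) = (1/10)(9/9) = 1/10.
Multiplying each by its prior: 2/3 · 2/7 = 4/21, 1/3 · 1/10 = 1/30; summing to 47/210.
So P(bowl B | data) = (1/30) / (47/210) = 7/47.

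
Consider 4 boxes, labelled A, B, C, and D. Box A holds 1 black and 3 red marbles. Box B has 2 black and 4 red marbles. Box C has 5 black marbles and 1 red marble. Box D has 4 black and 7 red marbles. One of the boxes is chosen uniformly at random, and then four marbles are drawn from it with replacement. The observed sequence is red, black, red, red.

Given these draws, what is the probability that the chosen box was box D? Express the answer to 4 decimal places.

0.3105

The likelihood of the observed sequence under each hypothesis: P(data | box A) = (3/4)(1/4)(3/4)(3/4) = 0.10547; P(data | box B) = (4/6)(2/6)(4/6)(4/6) = 0.098765; P(data | box C) = (1/6)(5/6)(1/6)(1/6) = 0.003858; P(data | box D) = (7/11)(4/11)(7/11)(7/11) = 0.093709.
Multiplying each by its prior: 1/4 · 0.10547 = 0.026367, 1/4 · 0.098765 = 0.024691, 1/4 · 0.003858 = 0.00096451, 1/4 · 0.093709 = 0.023427; summing to 0.07545.
Therefore the posterior P(box D | data) = (0.023427) / (0.07545) = 0.3105.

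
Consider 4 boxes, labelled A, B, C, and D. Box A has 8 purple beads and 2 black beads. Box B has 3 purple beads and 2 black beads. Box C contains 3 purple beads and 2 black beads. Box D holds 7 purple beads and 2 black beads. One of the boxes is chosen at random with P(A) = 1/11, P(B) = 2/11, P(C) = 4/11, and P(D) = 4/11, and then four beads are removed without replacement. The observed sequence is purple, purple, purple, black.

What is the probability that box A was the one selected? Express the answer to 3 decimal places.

Compute the likelihood of the observed sequence for each case: P(data | box A) = (8/10)(7/9)(6/8)(2/7) = 2/15; P(data | box B) = (3/5)(2/4)(1/3)(2/2) = 1/10; P(data | box C) = (3/5)(2/4)(1/3)(2/2) = 1/10; P(data | box D) = (7/9)(6/8)(5/7)(2/6) = 5/36.
Multiplying each by its prior: 1/11 · 2/15 = 2/165, 2/11 · 1/10 = 1/55, 4/11 · 1/10 = 2/55, 4/11 · 5/36 = 5/99; these sum to 58/495.
So P(box A | data) = (2/165) / (58/495) = 3/29.

0.103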